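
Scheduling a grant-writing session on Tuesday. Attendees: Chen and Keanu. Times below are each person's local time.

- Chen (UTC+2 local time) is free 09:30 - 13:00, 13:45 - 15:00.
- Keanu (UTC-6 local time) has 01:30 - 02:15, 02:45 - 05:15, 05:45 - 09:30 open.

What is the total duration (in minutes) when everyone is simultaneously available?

Chen in UTC: 07:30-11:00, 11:45-13:00 (subtract 2h to convert from UTC+2).
Keanu in UTC: 07:30-08:15, 08:45-11:15, 11:45-15:30 (add 6h to convert from UTC-6).
Chen ∩ Keanu: 07:30-08:15, 08:45-11:00, 11:45-13:00.
Those are the intersection windows.
Summing the common windows: 45 + 135 + 75 = 255 minutes.

255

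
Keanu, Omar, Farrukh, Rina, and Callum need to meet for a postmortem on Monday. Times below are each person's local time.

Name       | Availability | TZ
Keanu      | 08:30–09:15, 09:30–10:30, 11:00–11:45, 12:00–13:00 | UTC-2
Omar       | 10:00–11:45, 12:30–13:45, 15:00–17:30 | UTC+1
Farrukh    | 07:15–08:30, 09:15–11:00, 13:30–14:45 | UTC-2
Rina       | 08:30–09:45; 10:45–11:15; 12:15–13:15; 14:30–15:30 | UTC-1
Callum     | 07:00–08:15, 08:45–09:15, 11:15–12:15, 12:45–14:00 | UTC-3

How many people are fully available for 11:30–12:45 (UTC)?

Keanu in UTC: 10:30-11:15, 11:30-12:30, 13:00-13:45, 14:00-15:00 (add 2h to convert from UTC-2).
Omar in UTC: 09:00-10:45, 11:30-12:45, 14:00-16:30 (subtract 1h to convert from UTC+1).
Farrukh in UTC: 09:15-10:30, 11:15-13:00, 15:30-16:45 (add 2h to convert from UTC-2).
Rina in UTC: 09:30-10:45, 11:45-12:15, 13:15-14:15, 15:30-16:30 (add 1h to convert from UTC-1).
Callum in UTC: 10:00-11:15, 11:45-12:15, 14:15-15:15, 15:45-17:00 (add 3h to convert from UTC-3).
Omar and Farrukh can make the full 11:30-12:45 slot — that's 2.

2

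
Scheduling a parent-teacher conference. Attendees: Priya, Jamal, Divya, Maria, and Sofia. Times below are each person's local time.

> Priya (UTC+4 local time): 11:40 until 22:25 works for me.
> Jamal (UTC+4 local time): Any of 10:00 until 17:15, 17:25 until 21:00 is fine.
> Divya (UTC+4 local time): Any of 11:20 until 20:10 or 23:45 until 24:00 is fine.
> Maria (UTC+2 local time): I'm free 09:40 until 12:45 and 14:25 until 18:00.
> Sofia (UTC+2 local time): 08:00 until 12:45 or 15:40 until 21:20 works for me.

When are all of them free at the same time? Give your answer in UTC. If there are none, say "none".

Priya in UTC: 07:40-18:25 (subtract 4h to convert from UTC+4).
Jamal in UTC: 06:00-13:15, 13:25-17:00 (subtract 4h to convert from UTC+4).
Divya in UTC: 07:20-16:10, 19:45-20:00 (subtract 4h to convert from UTC+4).
Maria in UTC: 07:40-10:45, 12:25-16:00 (subtract 2h to convert from UTC+2).
Sofia in UTC: 06:00-10:45, 13:40-19:20 (subtract 2h to convert from UTC+2).
Priya ∩ Jamal: 07:40-13:15, 13:25-17:00.
Priya ∩ Jamal ∩ Divya: 07:40-13:15, 13:25-16:10.
Priya ∩ Jamal ∩ Divya ∩ Maria: 07:40-10:45, 12:25-13:15, 13:25-16:00.
Priya ∩ Jamal ∩ Divya ∩ Maria ∩ Sofia: 07:40-10:45, 13:40-16:00.

07:40-10:45, 13:40-16:00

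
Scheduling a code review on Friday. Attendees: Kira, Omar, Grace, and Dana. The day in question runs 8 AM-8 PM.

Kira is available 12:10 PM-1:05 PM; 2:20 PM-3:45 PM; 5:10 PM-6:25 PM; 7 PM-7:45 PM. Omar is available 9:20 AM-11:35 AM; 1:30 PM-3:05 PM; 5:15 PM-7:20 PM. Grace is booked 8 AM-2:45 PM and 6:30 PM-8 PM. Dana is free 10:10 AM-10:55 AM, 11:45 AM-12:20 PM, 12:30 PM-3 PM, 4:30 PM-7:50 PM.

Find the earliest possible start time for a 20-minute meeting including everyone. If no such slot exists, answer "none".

Kira free: 12:10-13:05, 14:20-15:45, 17:10-18:25, 19:00-19:45.
Omar free: 09:20-11:35, 13:30-15:05, 17:15-19:20.
Grace free: 14:45-18:30 (invert busy blocks within the working day).
Dana free: 10:10-10:55, 11:45-12:20, 12:30-15:00, 16:30-19:50.
Kira ∩ Omar: 14:20-15:05, 17:15-18:25, 19:00-19:20.
Kira ∩ Omar ∩ Grace: 14:45-15:05, 17:15-18:25.
Kira ∩ Omar ∩ Grace ∩ Dana: 14:45-15:00, 17:15-18:25.
Those are the intersection windows.
The first common window of at least 20 minutes is 17:15-18:25, so the earliest start is 17:15.

17:15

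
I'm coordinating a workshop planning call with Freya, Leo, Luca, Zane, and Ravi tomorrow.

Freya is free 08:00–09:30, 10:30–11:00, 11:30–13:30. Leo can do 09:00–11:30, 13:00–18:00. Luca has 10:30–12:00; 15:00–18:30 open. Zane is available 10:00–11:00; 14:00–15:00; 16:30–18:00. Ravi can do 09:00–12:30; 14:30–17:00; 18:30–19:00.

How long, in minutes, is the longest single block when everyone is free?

Freya ∩ Leo: 09:00-09:30, 10:30-11:00, 13:00-13:30.
Freya ∩ Leo ∩ Luca: 10:30-11:00.
Freya ∩ Leo ∩ Luca ∩ Zane: 10:30-11:00.
Freya ∩ Leo ∩ Luca ∩ Zane ∩ Ravi: 10:30-11:00.
The longest is 10:30-11:00 at 30 minutes.

30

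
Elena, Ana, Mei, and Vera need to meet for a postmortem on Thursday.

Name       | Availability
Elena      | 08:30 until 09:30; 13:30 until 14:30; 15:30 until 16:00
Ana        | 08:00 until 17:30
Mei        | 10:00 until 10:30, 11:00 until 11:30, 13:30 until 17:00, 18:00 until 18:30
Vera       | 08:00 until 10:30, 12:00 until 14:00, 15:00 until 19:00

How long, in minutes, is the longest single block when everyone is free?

30

Elena ∩ Ana: 08:30-09:30, 13:30-14:30, 15:30-16:00.
Elena ∩ Ana ∩ Mei: 13:30-14:30, 15:30-16:00.
Elena ∩ Ana ∩ Mei ∩ Vera: 13:30-14:00, 15:30-16:00.
The longest is 13:30-14:00 at 30 minutes.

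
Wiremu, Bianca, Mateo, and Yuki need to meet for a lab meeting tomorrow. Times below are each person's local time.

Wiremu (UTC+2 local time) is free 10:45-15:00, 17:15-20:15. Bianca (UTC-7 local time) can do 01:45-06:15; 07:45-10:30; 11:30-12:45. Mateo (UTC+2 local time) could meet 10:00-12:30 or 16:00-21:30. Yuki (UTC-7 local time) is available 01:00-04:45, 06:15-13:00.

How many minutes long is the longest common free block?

Wiremu in UTC: 08:45-13:00, 15:15-18:15 (subtract 2h to convert from UTC+2).
Bianca in UTC: 08:45-13:15, 14:45-17:30, 18:30-19:45 (add 7h to convert from UTC-7).
Mateo in UTC: 08:00-10:30, 14:00-19:30 (subtract 2h to convert from UTC+2).
Yuki in UTC: 08:00-11:45, 13:15-20:00 (add 7h to convert from UTC-7).
Wiremu ∩ Bianca: 08:45-13:00, 15:15-17:30.
Wiremu ∩ Bianca ∩ Mateo: 08:45-10:30, 15:15-17:30.
Wiremu ∩ Bianca ∩ Mateo ∩ Yuki: 08:45-10:30, 15:15-17:30.
Those are the intersection windows.
The longest is 15:15-17:30 at 135 minutes.

135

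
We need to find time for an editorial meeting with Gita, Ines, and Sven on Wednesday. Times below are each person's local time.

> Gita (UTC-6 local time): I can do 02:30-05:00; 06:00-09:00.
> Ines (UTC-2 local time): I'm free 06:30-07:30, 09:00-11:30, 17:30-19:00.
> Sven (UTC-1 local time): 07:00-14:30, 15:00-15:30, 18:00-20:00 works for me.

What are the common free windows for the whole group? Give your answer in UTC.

Gita in UTC: 08:30-11:00, 12:00-15:00 (add 6h to convert from UTC-6).
Ines in UTC: 08:30-09:30, 11:00-13:30, 19:30-21:00 (add 2h to convert from UTC-2).
Sven in UTC: 08:00-15:30, 16:00-16:30, 19:00-21:00 (add 1h to convert from UTC-1).
Gita ∩ Ines: 08:30-09:30, 12:00-13:30.
Gita ∩ Ines ∩ Sven: 08:30-09:30, 12:00-13:30.

08:30-09:30, 12:00-13:30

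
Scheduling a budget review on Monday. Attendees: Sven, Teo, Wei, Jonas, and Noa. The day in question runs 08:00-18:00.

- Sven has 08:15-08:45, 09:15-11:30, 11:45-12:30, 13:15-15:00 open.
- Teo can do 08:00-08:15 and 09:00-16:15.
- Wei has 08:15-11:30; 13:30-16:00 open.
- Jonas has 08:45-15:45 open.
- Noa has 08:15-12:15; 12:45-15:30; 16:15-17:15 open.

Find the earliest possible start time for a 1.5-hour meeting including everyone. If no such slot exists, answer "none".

09:15

Sven ∩ Teo: 09:15-11:30, 11:45-12:30, 13:15-15:00.
Sven ∩ Teo ∩ Wei: 09:15-11:30, 13:30-15:00.
Sven ∩ Teo ∩ Wei ∩ Jonas: 09:15-11:30, 13:30-15:00.
Sven ∩ Teo ∩ Wei ∩ Jonas ∩ Noa: 09:15-11:30, 13:30-15:00.
The first common window of at least 90 minutes is 09:15-11:30, so the earliest start is 09:15.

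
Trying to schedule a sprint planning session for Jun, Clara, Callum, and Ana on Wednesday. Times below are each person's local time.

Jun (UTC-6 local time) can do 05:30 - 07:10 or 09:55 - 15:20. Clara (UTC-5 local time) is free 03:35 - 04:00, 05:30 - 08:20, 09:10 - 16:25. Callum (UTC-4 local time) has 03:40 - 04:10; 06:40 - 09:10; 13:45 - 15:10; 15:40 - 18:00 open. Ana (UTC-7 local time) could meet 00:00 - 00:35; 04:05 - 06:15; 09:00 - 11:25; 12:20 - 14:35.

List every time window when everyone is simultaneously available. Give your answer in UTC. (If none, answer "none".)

Jun in UTC: 11:30-13:10, 15:55-21:20 (add 6h to convert from UTC-6).
Clara in UTC: 08:35-09:00, 10:30-13:20, 14:10-21:25 (add 5h to convert from UTC-5).
Callum in UTC: 07:40-08:10, 10:40-13:10, 17:45-19:10, 19:40-22:00 (add 4h to convert from UTC-4).
Ana in UTC: 07:00-07:35, 11:05-13:15, 16:00-18:25, 19:20-21:35 (add 7h to convert from UTC-7).
Jun ∩ Clara: 11:30-13:10, 15:55-21:20.
Jun ∩ Clara ∩ Callum: 11:30-13:10, 17:45-19:10, 19:40-21:20.
Jun ∩ Clara ∩ Callum ∩ Ana: 11:30-13:10, 17:45-18:25, 19:40-21:20.
Those are the intersection windows.

11:30-13:10, 17:45-18:25, 19:40-21:20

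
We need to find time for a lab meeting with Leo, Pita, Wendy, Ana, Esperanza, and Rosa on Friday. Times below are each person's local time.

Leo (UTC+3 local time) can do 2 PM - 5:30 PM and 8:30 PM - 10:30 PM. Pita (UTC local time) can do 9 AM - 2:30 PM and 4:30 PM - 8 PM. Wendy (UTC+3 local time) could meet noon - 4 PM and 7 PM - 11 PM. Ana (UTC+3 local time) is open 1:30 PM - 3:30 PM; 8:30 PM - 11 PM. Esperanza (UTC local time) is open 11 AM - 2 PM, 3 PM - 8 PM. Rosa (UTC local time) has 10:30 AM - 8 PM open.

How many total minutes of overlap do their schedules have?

Leo in UTC: 11:00-14:30, 17:30-19:30 (subtract 3h to convert from UTC+3).
Pita in UTC: 09:00-14:30, 16:30-20:00.
Wendy in UTC: 09:00-13:00, 16:00-20:00 (subtract 3h to convert from UTC+3).
Ana in UTC: 10:30-12:30, 17:30-20:00 (subtract 3h to convert from UTC+3).
Esperanza in UTC: 11:00-14:00, 15:00-20:00.
Rosa in UTC: 10:30-20:00.
Leo ∩ Pita: 11:00-14:30, 17:30-19:30.
Leo ∩ Pita ∩ Wendy: 11:00-13:00, 17:30-19:30.
Leo ∩ Pita ∩ Wendy ∩ Ana: 11:00-12:30, 17:30-19:30.
Leo ∩ Pita ∩ Wendy ∩ Ana ∩ Esperanza: 11:00-12:30, 17:30-19:30.
Leo ∩ Pita ∩ Wendy ∩ Ana ∩ Esperanza ∩ Rosa: 11:00-12:30, 17:30-19:30.
So the common availability across everyone is 11:00-12:30, 17:30-19:30.
Summing the common windows: 90 + 120 = 210 minutes.

210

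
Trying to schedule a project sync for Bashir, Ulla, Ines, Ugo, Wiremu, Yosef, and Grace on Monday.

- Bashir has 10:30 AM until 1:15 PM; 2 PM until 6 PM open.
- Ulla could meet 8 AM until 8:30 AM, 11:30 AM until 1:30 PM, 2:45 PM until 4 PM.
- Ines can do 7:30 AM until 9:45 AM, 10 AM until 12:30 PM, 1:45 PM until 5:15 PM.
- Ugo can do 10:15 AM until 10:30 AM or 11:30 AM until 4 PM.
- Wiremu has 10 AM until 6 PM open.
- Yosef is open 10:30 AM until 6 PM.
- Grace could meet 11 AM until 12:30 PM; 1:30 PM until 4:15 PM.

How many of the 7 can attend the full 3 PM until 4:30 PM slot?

4

Bashir, Ines, Wiremu, and Yosef can make the full 15:00-16:30 slot — that's 4.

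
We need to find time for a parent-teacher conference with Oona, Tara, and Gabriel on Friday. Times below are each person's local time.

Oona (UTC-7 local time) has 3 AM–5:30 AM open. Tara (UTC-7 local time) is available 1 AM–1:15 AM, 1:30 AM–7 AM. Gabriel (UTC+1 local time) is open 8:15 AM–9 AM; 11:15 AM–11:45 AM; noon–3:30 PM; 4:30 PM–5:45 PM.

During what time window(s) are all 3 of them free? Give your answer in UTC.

10:15-10:45, 11:00-12:30

Oona in UTC: 10:00-12:30 (add 7h to convert from UTC-7).
Tara in UTC: 08:00-08:15, 08:30-14:00 (add 7h to convert from UTC-7).
Gabriel in UTC: 07:15-08:00, 10:15-10:45, 11:00-14:30, 15:30-16:45 (subtract 1h to convert from UTC+1).
Oona ∩ Tara: 10:00-12:30.
Oona ∩ Tara ∩ Gabriel: 10:15-10:45, 11:00-12:30.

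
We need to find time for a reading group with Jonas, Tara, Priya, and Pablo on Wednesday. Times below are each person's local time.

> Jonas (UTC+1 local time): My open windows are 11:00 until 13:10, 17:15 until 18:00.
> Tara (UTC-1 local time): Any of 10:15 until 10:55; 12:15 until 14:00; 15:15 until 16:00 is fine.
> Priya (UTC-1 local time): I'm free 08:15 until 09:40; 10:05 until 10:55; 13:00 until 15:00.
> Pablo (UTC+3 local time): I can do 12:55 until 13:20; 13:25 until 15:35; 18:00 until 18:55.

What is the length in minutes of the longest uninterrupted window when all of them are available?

40

Jonas in UTC: 10:00-12:10, 16:15-17:00 (subtract 1h to convert from UTC+1).
Tara in UTC: 11:15-11:55, 13:15-15:00, 16:15-17:00 (add 1h to convert from UTC-1).
Priya in UTC: 09:15-10:40, 11:05-11:55, 14:00-16:00 (add 1h to convert from UTC-1).
Pablo in UTC: 09:55-10:20, 10:25-12:35, 15:00-15:55 (subtract 3h to convert from UTC+3).
Jonas ∩ Tara: 11:15-11:55, 16:15-17:00.
Jonas ∩ Tara ∩ Priya: 11:15-11:55.
Jonas ∩ Tara ∩ Priya ∩ Pablo: 11:15-11:55.
The longest is 11:15-11:55 at 40 minutes.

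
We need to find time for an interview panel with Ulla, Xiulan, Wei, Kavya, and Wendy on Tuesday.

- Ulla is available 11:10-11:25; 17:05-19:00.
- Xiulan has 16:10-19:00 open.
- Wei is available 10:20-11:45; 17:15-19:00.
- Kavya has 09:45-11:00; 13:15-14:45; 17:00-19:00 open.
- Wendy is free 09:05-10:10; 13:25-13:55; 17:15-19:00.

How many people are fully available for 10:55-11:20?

Wei can make the full 10:55-11:20 slot — that's 1.

1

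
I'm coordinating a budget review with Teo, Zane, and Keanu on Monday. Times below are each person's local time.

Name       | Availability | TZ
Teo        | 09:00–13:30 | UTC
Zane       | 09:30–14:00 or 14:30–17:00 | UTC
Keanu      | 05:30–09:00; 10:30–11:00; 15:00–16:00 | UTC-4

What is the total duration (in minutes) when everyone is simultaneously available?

210

Teo in UTC: 09:00-13:30.
Zane in UTC: 09:30-14:00, 14:30-17:00.
Keanu in UTC: 09:30-13:00, 14:30-15:00, 19:00-20:00 (add 4h to convert from UTC-4).
Teo ∩ Zane: 09:30-13:30.
Teo ∩ Zane ∩ Keanu: 09:30-13:00.
Those are the intersection windows.
That's a single block of 210 minutes.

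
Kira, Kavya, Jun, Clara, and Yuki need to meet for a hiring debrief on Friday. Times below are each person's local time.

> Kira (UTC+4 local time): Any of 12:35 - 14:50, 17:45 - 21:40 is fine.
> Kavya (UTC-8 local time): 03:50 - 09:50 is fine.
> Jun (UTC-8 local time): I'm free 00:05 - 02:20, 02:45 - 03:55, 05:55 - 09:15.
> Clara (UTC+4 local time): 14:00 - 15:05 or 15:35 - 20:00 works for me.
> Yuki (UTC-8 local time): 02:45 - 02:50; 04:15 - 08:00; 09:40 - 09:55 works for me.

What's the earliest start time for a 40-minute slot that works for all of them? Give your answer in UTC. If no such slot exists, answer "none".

13:55

Kira in UTC: 08:35-10:50, 13:45-17:40 (subtract 4h to convert from UTC+4).
Kavya in UTC: 11:50-17:50 (add 8h to convert from UTC-8).
Jun in UTC: 08:05-10:20, 10:45-11:55, 13:55-17:15 (add 8h to convert from UTC-8).
Clara in UTC: 10:00-11:05, 11:35-16:00 (subtract 4h to convert from UTC+4).
Yuki in UTC: 10:45-10:50, 12:15-16:00, 17:40-17:55 (add 8h to convert from UTC-8).
Kira ∩ Kavya: 13:45-17:40.
Kira ∩ Kavya ∩ Jun: 13:55-17:15.
Kira ∩ Kavya ∩ Jun ∩ Clara: 13:55-16:00.
Kira ∩ Kavya ∩ Jun ∩ Clara ∩ Yuki: 13:55-16:00.
The first common window of at least 40 minutes is 13:55-16:00, so the earliest start is 13:55.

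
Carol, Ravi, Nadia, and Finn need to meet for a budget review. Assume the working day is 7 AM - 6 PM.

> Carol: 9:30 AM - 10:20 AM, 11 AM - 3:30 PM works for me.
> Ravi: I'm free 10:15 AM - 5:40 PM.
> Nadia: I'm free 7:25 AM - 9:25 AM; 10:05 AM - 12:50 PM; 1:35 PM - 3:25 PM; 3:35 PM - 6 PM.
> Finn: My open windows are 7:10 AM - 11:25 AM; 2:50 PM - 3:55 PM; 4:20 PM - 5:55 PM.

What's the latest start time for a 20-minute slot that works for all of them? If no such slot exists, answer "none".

Carol ∩ Ravi: 10:15-10:20, 11:00-15:30.
Carol ∩ Ravi ∩ Nadia: 10:15-10:20, 11:00-12:50, 13:35-15:25.
Carol ∩ Ravi ∩ Nadia ∩ Finn: 10:15-10:20, 11:00-11:25, 14:50-15:25.
Those are the intersection windows.
The last common window of at least 20 minutes is 14:50-15:25; a 20-minute meeting can start as late as 15:05 and still end by 15:25.

15:05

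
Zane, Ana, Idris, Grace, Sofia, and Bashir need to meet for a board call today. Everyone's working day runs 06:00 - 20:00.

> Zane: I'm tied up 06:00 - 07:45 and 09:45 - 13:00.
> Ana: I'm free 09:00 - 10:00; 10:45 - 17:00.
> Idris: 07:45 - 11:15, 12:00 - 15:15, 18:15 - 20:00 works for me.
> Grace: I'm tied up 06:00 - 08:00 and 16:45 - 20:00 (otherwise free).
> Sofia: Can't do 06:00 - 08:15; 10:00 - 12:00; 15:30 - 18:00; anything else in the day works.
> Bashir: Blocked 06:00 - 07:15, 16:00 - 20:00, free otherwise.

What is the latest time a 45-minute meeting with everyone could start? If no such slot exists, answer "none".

14:30

Zane free: 07:45-09:45, 13:00-20:00 (invert busy blocks within the working day).
Ana free: 09:00-10:00, 10:45-17:00.
Idris free: 07:45-11:15, 12:00-15:15, 18:15-20:00.
Grace free: 08:00-16:45 (invert busy blocks within the working day).
Sofia free: 08:15-10:00, 12:00-15:30, 18:00-20:00 (invert busy blocks within the working day).
Bashir free: 07:15-16:00 (invert busy blocks within the working day).
Zane ∩ Ana: 09:00-09:45, 13:00-17:00.
Zane ∩ Ana ∩ Idris: 09:00-09:45, 13:00-15:15.
Zane ∩ Ana ∩ Idris ∩ Grace: 09:00-09:45, 13:00-15:15.
Zane ∩ Ana ∩ Idris ∩ Grace ∩ Sofia: 09:00-09:45, 13:00-15:15.
Zane ∩ Ana ∩ Idris ∩ Grace ∩ Sofia ∩ Bashir: 09:00-09:45, 13:00-15:15.
The last common window of at least 45 minutes is 13:00-15:15; a 45-minute meeting can start as late as 14:30 and still end by 15:15.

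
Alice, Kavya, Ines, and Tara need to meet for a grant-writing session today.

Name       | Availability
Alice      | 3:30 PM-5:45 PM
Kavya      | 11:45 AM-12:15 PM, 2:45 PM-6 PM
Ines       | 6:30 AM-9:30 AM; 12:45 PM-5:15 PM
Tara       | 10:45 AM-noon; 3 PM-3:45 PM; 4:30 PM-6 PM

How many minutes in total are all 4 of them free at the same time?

Alice ∩ Kavya: 15:30-17:45.
Alice ∩ Kavya ∩ Ines: 15:30-17:15.
Alice ∩ Kavya ∩ Ines ∩ Tara: 15:30-15:45, 16:30-17:15.
Those are the intersection windows.
Summing the common windows: 15 + 45 = 60 minutes.

60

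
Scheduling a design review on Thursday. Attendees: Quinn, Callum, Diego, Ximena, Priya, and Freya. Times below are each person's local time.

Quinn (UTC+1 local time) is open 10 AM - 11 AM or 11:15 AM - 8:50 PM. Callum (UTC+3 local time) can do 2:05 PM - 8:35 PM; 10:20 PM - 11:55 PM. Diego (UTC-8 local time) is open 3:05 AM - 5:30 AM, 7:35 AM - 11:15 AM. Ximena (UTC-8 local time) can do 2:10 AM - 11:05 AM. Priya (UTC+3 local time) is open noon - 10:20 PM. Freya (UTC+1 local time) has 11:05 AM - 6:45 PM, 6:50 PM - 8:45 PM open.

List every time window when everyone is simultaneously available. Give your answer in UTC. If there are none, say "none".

Quinn in UTC: 09:00-10:00, 10:15-19:50 (subtract 1h to convert from UTC+1).
Callum in UTC: 11:05-17:35, 19:20-20:55 (subtract 3h to convert from UTC+3).
Diego in UTC: 11:05-13:30, 15:35-19:15 (add 8h to convert from UTC-8).
Ximena in UTC: 10:10-19:05 (add 8h to convert from UTC-8).
Priya in UTC: 09:00-19:20 (subtract 3h to convert from UTC+3).
Freya in UTC: 10:05-17:45, 17:50-19:45 (subtract 1h to convert from UTC+1).
Quinn ∩ Callum: 11:05-17:35, 19:20-19:50.
Quinn ∩ Callum ∩ Diego: 11:05-13:30, 15:35-17:35.
Quinn ∩ Callum ∩ Diego ∩ Ximena: 11:05-13:30, 15:35-17:35.
Quinn ∩ Callum ∩ Diego ∩ Ximena ∩ Priya: 11:05-13:30, 15:35-17:35.
Quinn ∩ Callum ∩ Diego ∩ Ximena ∩ Priya ∩ Freya: 11:05-13:30, 15:35-17:35.

11:05-13:30, 15:35-17:35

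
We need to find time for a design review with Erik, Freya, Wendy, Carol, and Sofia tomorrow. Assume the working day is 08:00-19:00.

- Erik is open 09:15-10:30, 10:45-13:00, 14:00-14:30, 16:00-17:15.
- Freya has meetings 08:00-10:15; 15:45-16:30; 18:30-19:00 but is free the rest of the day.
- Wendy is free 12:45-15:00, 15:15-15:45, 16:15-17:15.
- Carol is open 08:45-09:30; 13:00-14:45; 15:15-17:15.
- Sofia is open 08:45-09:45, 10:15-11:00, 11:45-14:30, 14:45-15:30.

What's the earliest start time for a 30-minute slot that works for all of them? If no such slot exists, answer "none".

14:00

Erik free: 09:15-10:30, 10:45-13:00, 14:00-14:30, 16:00-17:15.
Freya free: 10:15-15:45, 16:30-18:30 (invert busy blocks within the working day).
Wendy free: 12:45-15:00, 15:15-15:45, 16:15-17:15.
Carol free: 08:45-09:30, 13:00-14:45, 15:15-17:15.
Sofia free: 08:45-09:45, 10:15-11:00, 11:45-14:30, 14:45-15:30.
Erik ∩ Freya: 10:15-10:30, 10:45-13:00, 14:00-14:30, 16:30-17:15.
Erik ∩ Freya ∩ Wendy: 12:45-13:00, 14:00-14:30, 16:30-17:15.
Erik ∩ Freya ∩ Wendy ∩ Carol: 14:00-14:30, 16:30-17:15.
Erik ∩ Freya ∩ Wendy ∩ Carol ∩ Sofia: 14:00-14:30.
The first common window of at least 30 minutes is 14:00-14:30, so the earliest start is 14:00.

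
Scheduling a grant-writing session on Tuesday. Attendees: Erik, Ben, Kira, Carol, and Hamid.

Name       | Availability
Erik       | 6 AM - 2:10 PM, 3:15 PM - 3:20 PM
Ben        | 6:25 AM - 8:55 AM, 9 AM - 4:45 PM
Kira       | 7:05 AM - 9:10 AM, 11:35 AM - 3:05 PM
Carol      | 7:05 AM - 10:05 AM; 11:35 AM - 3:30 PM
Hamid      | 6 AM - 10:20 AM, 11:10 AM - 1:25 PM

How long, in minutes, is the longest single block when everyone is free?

110

Erik ∩ Ben: 06:25-08:55, 09:00-14:10, 15:15-15:20.
Erik ∩ Ben ∩ Kira: 07:05-08:55, 09:00-09:10, 11:35-14:10.
Erik ∩ Ben ∩ Kira ∩ Carol: 07:05-08:55, 09:00-09:10, 11:35-14:10.
Erik ∩ Ben ∩ Kira ∩ Carol ∩ Hamid: 07:05-08:55, 09:00-09:10, 11:35-13:25.
The longest is 07:05-08:55 at 110 minutes.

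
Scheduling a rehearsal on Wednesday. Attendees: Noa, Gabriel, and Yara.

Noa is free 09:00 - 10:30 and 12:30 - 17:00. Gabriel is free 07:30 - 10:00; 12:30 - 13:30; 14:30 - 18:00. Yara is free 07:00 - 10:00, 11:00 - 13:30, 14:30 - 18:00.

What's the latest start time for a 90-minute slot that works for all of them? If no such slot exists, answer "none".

Noa ∩ Gabriel: 09:00-10:00, 12:30-13:30, 14:30-17:00.
Noa ∩ Gabriel ∩ Yara: 09:00-10:00, 12:30-13:30, 14:30-17:00.
So the common availability across everyone is 09:00-10:00, 12:30-13:30, 14:30-17:00.
The last common window of at least 90 minutes is 14:30-17:00; a 90-minute meeting can start as late as 15:30 and still end by 17:00.

15:30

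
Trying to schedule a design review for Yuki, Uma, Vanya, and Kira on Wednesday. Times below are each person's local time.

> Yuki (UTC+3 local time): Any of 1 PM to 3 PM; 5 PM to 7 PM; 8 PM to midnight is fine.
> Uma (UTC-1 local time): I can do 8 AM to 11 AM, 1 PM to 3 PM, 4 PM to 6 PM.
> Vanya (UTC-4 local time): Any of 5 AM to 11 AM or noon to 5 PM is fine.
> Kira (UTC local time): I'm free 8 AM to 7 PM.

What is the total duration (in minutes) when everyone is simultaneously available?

Yuki in UTC: 10:00-12:00, 14:00-16:00, 17:00-21:00 (subtract 3h to convert from UTC+3).
Uma in UTC: 09:00-12:00, 14:00-16:00, 17:00-19:00 (add 1h to convert from UTC-1).
Vanya in UTC: 09:00-15:00, 16:00-21:00 (add 4h to convert from UTC-4).
Kira in UTC: 08:00-19:00.
Yuki ∩ Uma: 10:00-12:00, 14:00-16:00, 17:00-19:00.
Yuki ∩ Uma ∩ Vanya: 10:00-12:00, 14:00-15:00, 17:00-19:00.
Yuki ∩ Uma ∩ Vanya ∩ Kira: 10:00-12:00, 14:00-15:00, 17:00-19:00.
Those are the intersection windows.
Summing the common windows: 120 + 60 + 120 = 300 minutes.

300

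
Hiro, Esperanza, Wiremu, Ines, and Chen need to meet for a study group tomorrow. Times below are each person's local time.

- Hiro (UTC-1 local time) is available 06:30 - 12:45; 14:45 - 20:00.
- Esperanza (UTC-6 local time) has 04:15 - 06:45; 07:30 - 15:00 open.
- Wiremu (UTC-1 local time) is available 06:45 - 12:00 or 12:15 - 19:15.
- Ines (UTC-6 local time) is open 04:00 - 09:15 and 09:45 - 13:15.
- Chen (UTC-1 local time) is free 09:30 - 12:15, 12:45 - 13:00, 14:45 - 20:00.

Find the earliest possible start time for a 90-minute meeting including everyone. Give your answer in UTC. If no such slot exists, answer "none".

Hiro in UTC: 07:30-13:45, 15:45-21:00 (add 1h to convert from UTC-1).
Esperanza in UTC: 10:15-12:45, 13:30-21:00 (add 6h to convert from UTC-6).
Wiremu in UTC: 07:45-13:00, 13:15-20:15 (add 1h to convert from UTC-1).
Ines in UTC: 10:00-15:15, 15:45-19:15 (add 6h to convert from UTC-6).
Chen in UTC: 10:30-13:15, 13:45-14:00, 15:45-21:00 (add 1h to convert from UTC-1).
Hiro ∩ Esperanza: 10:15-12:45, 13:30-13:45, 15:45-21:00.
Hiro ∩ Esperanza ∩ Wiremu: 10:15-12:45, 13:30-13:45, 15:45-20:15.
Hiro ∩ Esperanza ∩ Wiremu ∩ Ines: 10:15-12:45, 13:30-13:45, 15:45-19:15.
Hiro ∩ Esperanza ∩ Wiremu ∩ Ines ∩ Chen: 10:30-12:45, 15:45-19:15.
The first common window of at least 90 minutes is 10:30-12:45, so the earliest start is 10:30.

10:30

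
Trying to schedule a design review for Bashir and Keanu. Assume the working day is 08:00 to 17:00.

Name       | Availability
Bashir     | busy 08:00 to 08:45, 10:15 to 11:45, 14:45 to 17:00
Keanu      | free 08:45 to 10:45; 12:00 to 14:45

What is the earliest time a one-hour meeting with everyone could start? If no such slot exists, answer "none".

08:45

Bashir free: 08:45-10:15, 11:45-14:45 (invert busy blocks within the working day).
Keanu free: 08:45-10:45, 12:00-14:45.
Bashir ∩ Keanu: 08:45-10:15, 12:00-14:45.
So the common availability across everyone is 08:45-10:15, 12:00-14:45.
The first common window of at least 60 minutes is 08:45-10:15, so the earliest start is 08:45.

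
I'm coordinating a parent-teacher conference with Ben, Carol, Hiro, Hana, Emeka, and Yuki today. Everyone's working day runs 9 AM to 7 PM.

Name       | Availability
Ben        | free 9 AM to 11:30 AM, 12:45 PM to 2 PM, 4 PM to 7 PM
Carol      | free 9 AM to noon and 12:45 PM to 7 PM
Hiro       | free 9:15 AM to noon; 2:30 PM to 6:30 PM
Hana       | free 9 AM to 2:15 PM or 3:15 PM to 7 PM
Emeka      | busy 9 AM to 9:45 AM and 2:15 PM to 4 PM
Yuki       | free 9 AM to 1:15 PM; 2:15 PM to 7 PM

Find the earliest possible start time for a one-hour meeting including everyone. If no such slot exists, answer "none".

09:45

Ben free: 09:00-11:30, 12:45-14:00, 16:00-19:00.
Carol free: 09:00-12:00, 12:45-19:00.
Hiro free: 09:15-12:00, 14:30-18:30.
Hana free: 09:00-14:15, 15:15-19:00.
Emeka free: 09:45-14:15, 16:00-19:00 (invert busy blocks within the working day).
Yuki free: 09:00-13:15, 14:15-19:00.
Ben ∩ Carol: 09:00-11:30, 12:45-14:00, 16:00-19:00.
Ben ∩ Carol ∩ Hiro: 09:15-11:30, 16:00-18:30.
Ben ∩ Carol ∩ Hiro ∩ Hana: 09:15-11:30, 16:00-18:30.
Ben ∩ Carol ∩ Hiro ∩ Hana ∩ Emeka: 09:45-11:30, 16:00-18:30.
Ben ∩ Carol ∩ Hiro ∩ Hana ∩ Emeka ∩ Yuki: 09:45-11:30, 16:00-18:30.
So the common availability across everyone is 09:45-11:30, 16:00-18:30.
The first common window of at least 60 minutes is 09:45-11:30, so the earliest start is 09:45.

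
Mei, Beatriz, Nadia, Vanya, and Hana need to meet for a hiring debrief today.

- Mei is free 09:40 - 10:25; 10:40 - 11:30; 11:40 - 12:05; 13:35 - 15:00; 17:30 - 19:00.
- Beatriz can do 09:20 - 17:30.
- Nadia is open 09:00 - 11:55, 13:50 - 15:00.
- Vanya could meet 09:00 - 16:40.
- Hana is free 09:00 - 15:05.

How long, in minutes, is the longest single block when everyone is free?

70

Mei ∩ Beatriz: 09:40-10:25, 10:40-11:30, 11:40-12:05, 13:35-15:00.
Mei ∩ Beatriz ∩ Nadia: 09:40-10:25, 10:40-11:30, 11:40-11:55, 13:50-15:00.
Mei ∩ Beatriz ∩ Nadia ∩ Vanya: 09:40-10:25, 10:40-11:30, 11:40-11:55, 13:50-15:00.
Mei ∩ Beatriz ∩ Nadia ∩ Vanya ∩ Hana: 09:40-10:25, 10:40-11:30, 11:40-11:55, 13:50-15:00.
The longest is 13:50-15:00 at 70 minutes.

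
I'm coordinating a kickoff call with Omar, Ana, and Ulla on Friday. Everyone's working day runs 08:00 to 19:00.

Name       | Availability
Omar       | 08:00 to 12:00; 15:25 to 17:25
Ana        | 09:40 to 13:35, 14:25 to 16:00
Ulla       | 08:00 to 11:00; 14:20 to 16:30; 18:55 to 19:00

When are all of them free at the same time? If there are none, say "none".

09:40-11:00, 15:25-16:00

Omar ∩ Ana: 09:40-12:00, 15:25-16:00.
Omar ∩ Ana ∩ Ulla: 09:40-11:00, 15:25-16:00.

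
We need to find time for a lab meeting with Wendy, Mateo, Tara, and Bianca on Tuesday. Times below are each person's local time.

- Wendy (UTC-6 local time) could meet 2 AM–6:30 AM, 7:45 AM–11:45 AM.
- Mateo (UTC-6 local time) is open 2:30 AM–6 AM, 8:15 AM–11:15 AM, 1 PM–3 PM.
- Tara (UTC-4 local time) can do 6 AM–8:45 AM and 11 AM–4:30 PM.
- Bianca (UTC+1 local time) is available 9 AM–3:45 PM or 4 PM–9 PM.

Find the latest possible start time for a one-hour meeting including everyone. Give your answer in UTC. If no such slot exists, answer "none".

16:15

Wendy in UTC: 08:00-12:30, 13:45-17:45 (add 6h to convert from UTC-6).
Mateo in UTC: 08:30-12:00, 14:15-17:15, 19:00-21:00 (add 6h to convert from UTC-6).
Tara in UTC: 10:00-12:45, 15:00-20:30 (add 4h to convert from UTC-4).
Bianca in UTC: 08:00-14:45, 15:00-20:00 (subtract 1h to convert from UTC+1).
Wendy ∩ Mateo: 08:30-12:00, 14:15-17:15.
Wendy ∩ Mateo ∩ Tara: 10:00-12:00, 15:00-17:15.
Wendy ∩ Mateo ∩ Tara ∩ Bianca: 10:00-12:00, 15:00-17:15.
The last common window of at least 60 minutes is 15:00-17:15; a 60-minute meeting can start as late as 16:15 and still end by 17:15.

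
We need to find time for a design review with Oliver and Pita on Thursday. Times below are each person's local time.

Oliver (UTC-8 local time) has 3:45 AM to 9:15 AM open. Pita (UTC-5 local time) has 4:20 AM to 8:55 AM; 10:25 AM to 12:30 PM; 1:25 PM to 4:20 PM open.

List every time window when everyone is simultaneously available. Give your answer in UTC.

Oliver in UTC: 11:45-17:15 (add 8h to convert from UTC-8).
Pita in UTC: 09:20-13:55, 15:25-17:30, 18:25-21:20 (add 5h to convert from UTC-5).
Oliver ∩ Pita: 11:45-13:55, 15:25-17:15.
So the common availability across everyone is 11:45-13:55, 15:25-17:15.

11:45-13:55, 15:25-17:15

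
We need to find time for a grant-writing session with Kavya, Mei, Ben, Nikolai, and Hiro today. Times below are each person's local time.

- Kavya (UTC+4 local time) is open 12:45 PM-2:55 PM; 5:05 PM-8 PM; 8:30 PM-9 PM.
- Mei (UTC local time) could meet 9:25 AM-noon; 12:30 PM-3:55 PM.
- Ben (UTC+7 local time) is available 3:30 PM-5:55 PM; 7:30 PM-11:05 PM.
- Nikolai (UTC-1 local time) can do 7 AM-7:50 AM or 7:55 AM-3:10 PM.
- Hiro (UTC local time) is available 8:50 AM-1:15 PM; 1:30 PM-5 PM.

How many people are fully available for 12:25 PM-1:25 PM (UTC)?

Kavya in UTC: 08:45-10:55, 13:05-16:00, 16:30-17:00 (subtract 4h to convert from UTC+4).
Mei in UTC: 09:25-12:00, 12:30-15:55.
Ben in UTC: 08:30-10:55, 12:30-16:05 (subtract 7h to convert from UTC+7).
Nikolai in UTC: 08:00-08:50, 08:55-16:10 (add 1h to convert from UTC-1).
Hiro in UTC: 08:50-13:15, 13:30-17:00.
Nikolai can make the full 12:25-13:25 slot — that's 1.

1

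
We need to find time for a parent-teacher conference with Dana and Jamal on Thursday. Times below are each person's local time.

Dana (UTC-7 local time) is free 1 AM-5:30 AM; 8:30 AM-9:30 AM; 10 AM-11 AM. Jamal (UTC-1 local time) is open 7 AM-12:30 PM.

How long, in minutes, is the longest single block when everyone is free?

270

Dana in UTC: 08:00-12:30, 15:30-16:30, 17:00-18:00 (add 7h to convert from UTC-7).
Jamal in UTC: 08:00-13:30 (add 1h to convert from UTC-1).
Dana ∩ Jamal: 08:00-12:30.
The longest is 08:00-12:30 at 270 minutes.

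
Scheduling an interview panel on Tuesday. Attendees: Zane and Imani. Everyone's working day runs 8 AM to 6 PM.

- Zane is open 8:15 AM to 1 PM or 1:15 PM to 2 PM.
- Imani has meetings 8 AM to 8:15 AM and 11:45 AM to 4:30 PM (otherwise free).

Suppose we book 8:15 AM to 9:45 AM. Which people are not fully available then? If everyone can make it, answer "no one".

no one

Zane free: 08:15-13:00, 13:15-14:00.
Imani free: 08:15-11:45, 16:30-18:00 (invert busy blocks within the working day).
Zane: free for 08:15-09:45. Imani: free for 08:15-09:45.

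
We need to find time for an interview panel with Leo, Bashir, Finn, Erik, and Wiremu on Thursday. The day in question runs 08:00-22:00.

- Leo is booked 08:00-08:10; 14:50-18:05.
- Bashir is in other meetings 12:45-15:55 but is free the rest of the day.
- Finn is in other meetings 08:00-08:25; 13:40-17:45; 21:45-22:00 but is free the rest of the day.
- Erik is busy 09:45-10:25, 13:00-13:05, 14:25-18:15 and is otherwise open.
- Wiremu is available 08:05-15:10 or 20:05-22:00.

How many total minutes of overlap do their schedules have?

Leo free: 08:10-14:50, 18:05-22:00 (invert busy blocks within the working day).
Bashir free: 08:00-12:45, 15:55-22:00 (invert busy blocks within the working day).
Finn free: 08:25-13:40, 17:45-21:45 (invert busy blocks within the working day).
Erik free: 08:00-09:45, 10:25-13:00, 13:05-14:25, 18:15-22:00 (invert busy blocks within the working day).
Wiremu free: 08:05-15:10, 20:05-22:00.
Leo ∩ Bashir: 08:10-12:45, 18:05-22:00.
Leo ∩ Bashir ∩ Finn: 08:25-12:45, 18:05-21:45.
Leo ∩ Bashir ∩ Finn ∩ Erik: 08:25-09:45, 10:25-12:45, 18:15-21:45.
Leo ∩ Bashir ∩ Finn ∩ Erik ∩ Wiremu: 08:25-09:45, 10:25-12:45, 20:05-21:45.
Summing the common windows: 80 + 140 + 100 = 320 minutes.

320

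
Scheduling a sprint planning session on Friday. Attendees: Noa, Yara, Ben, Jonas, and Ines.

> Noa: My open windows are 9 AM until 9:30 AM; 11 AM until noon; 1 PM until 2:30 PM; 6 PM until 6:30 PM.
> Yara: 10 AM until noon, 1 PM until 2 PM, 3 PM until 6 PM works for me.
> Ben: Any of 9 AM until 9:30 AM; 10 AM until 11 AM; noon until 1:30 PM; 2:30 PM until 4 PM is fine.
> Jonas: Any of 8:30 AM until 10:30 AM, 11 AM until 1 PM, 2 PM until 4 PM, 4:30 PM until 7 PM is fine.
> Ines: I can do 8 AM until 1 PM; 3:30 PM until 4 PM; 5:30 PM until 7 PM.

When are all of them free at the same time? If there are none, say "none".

Noa ∩ Yara: 11:00-12:00, 13:00-14:00.
Noa ∩ Yara ∩ Ben: 13:00-13:30.
Noa ∩ Yara ∩ Ben ∩ Jonas: ∅.
Noa ∩ Yara ∩ Ben ∩ Jonas ∩ Ines: ∅.
There is no time when everyone is free.

none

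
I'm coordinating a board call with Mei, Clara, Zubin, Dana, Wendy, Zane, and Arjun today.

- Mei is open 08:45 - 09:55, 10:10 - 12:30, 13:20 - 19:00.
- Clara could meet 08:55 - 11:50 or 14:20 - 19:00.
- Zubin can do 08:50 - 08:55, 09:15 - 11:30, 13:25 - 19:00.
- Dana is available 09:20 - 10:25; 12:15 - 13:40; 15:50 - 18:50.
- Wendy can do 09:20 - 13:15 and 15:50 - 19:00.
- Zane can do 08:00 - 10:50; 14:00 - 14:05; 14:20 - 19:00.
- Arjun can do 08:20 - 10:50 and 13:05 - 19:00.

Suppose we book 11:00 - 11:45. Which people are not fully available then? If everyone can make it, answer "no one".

Arjun, Dana, Zane, Zubin

Mei: free for 11:00-11:45. Clara: free for 11:00-11:45. Zubin: not fully free for 11:00-11:45. Dana: not fully free for 11:00-11:45. Wendy: free for 11:00-11:45. Zane: not fully free for 11:00-11:45. Arjun: not fully free for 11:00-11:45.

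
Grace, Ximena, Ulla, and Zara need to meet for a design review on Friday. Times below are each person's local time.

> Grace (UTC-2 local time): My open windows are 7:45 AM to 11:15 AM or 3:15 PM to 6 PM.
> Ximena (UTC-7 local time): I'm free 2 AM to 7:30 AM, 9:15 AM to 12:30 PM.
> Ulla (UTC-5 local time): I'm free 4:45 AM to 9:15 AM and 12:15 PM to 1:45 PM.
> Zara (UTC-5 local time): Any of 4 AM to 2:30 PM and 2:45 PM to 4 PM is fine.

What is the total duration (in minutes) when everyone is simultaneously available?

Grace in UTC: 09:45-13:15, 17:15-20:00 (add 2h to convert from UTC-2).
Ximena in UTC: 09:00-14:30, 16:15-19:30 (add 7h to convert from UTC-7).
Ulla in UTC: 09:45-14:15, 17:15-18:45 (add 5h to convert from UTC-5).
Zara in UTC: 09:00-19:30, 19:45-21:00 (add 5h to convert from UTC-5).
Grace ∩ Ximena: 09:45-13:15, 17:15-19:30.
Grace ∩ Ximena ∩ Ulla: 09:45-13:15, 17:15-18:45.
Grace ∩ Ximena ∩ Ulla ∩ Zara: 09:45-13:15, 17:15-18:45.
Summing the common windows: 210 + 90 = 300 minutes.

300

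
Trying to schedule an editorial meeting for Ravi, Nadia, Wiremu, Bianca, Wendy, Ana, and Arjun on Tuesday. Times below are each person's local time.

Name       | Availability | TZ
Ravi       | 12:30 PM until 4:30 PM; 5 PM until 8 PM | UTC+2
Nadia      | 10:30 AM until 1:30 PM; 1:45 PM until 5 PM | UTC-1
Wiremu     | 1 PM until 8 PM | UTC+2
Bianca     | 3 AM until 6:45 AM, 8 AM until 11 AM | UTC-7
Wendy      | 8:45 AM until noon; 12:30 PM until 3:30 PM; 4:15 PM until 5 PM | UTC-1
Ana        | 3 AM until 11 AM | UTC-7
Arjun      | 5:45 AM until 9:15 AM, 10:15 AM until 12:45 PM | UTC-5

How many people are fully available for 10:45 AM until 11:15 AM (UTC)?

5

Ravi in UTC: 10:30-14:30, 15:00-18:00 (subtract 2h to convert from UTC+2).
Nadia in UTC: 11:30-14:30, 14:45-18:00 (add 1h to convert from UTC-1).
Wiremu in UTC: 11:00-18:00 (subtract 2h to convert from UTC+2).
Bianca in UTC: 10:00-13:45, 15:00-18:00 (add 7h to convert from UTC-7).
Wendy in UTC: 09:45-13:00, 13:30-16:30, 17:15-18:00 (add 1h to convert from UTC-1).
Ana in UTC: 10:00-18:00 (add 7h to convert from UTC-7).
Arjun in UTC: 10:45-14:15, 15:15-17:45 (add 5h to convert from UTC-5).
Ravi, Bianca, Wendy, Ana, and Arjun can make the full 10:45-11:15 slot — that's 5.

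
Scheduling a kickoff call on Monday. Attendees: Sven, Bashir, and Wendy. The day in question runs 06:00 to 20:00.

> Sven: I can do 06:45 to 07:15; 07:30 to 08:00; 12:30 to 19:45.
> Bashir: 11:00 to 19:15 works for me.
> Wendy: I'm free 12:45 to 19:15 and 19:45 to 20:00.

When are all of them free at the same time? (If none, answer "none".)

Sven ∩ Bashir: 12:30-19:15.
Sven ∩ Bashir ∩ Wendy: 12:45-19:15.

12:45-19:15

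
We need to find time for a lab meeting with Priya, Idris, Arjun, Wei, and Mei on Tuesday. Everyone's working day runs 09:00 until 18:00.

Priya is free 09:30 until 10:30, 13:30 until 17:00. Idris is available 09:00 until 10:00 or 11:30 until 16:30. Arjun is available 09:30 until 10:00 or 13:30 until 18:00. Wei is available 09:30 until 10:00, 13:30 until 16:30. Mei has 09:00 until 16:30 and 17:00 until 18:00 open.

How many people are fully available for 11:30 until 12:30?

2

Idris and Mei can make the full 11:30-12:30 slot — that's 2.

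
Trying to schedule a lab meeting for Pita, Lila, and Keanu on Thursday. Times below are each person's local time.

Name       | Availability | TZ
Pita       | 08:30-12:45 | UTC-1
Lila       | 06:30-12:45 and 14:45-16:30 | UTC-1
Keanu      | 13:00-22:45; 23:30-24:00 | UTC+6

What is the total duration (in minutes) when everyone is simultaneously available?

255

Pita in UTC: 09:30-13:45 (add 1h to convert from UTC-1).
Lila in UTC: 07:30-13:45, 15:45-17:30 (add 1h to convert from UTC-1).
Keanu in UTC: 07:00-16:45, 17:30-18:00 (subtract 6h to convert from UTC+6).
Pita ∩ Lila: 09:30-13:45.
Pita ∩ Lila ∩ Keanu: 09:30-13:45.
So the common availability across everyone is 09:30-13:45.
That's a single block of 255 minutes.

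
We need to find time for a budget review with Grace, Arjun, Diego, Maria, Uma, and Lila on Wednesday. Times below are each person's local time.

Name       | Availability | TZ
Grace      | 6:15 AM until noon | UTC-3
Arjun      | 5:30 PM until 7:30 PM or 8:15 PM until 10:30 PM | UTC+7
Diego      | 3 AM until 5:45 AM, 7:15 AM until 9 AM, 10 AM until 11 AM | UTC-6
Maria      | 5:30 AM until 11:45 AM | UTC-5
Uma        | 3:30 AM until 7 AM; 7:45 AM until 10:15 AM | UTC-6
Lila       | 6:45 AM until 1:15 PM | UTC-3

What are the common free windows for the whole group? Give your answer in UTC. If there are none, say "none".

10:30-11:45, 13:45-15:00

Grace in UTC: 09:15-15:00 (add 3h to convert from UTC-3).
Arjun in UTC: 10:30-12:30, 13:15-15:30 (subtract 7h to convert from UTC+7).
Diego in UTC: 09:00-11:45, 13:15-15:00, 16:00-17:00 (add 6h to convert from UTC-6).
Maria in UTC: 10:30-16:45 (add 5h to convert from UTC-5).
Uma in UTC: 09:30-13:00, 13:45-16:15 (add 6h to convert from UTC-6).
Lila in UTC: 09:45-16:15 (add 3h to convert from UTC-3).
Grace ∩ Arjun: 10:30-12:30, 13:15-15:00.
Grace ∩ Arjun ∩ Diego: 10:30-11:45, 13:15-15:00.
Grace ∩ Arjun ∩ Diego ∩ Maria: 10:30-11:45, 13:15-15:00.
Grace ∩ Arjun ∩ Diego ∩ Maria ∩ Uma: 10:30-11:45, 13:45-15:00.
Grace ∩ Arjun ∩ Diego ∩ Maria ∩ Uma ∩ Lila: 10:30-11:45, 13:45-15:00.
So the common availability across everyone is 10:30-11:45, 13:45-15:00.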